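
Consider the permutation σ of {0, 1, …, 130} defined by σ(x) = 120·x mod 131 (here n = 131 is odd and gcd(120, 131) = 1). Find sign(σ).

-1

Start at x=6: 6 → 65 → 71 → 5 → 76 → 81 → 26 → … (one orbit).
2 cycles of lengths [130, 1].
n − c = 131 − 2 = 129; sign = (−1)^129 = -1.
Check: (120/131) = -1 by Zolotarev.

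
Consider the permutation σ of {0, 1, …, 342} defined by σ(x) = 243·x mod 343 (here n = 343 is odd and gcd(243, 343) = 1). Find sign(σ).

Trace 298: π^k(298) = [298, 41, 16, 115, 162, 264, 11] for k=0..6.
Cycle lengths of π_243 on ℤ/343ℤ: [294, 42, 6, 1]; 4 cycles in total.
n − c = 343 − 4 = 339; sign = (−1)^339 = -1.
(243|343)_J = -1 (Zolotarev's lemma cross-check).

-1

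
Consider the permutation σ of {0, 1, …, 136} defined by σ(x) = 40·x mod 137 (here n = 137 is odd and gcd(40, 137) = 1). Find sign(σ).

-1

Orbit of 108 under x↦40x: [108, 73, 43, 76, 26, 81, 89]… (length divides ord_137(40)).
2 cycles of lengths [136, 1].
Σ(ℓ_i−1) = 137−2 = 135; sign = (−1)^135 = -1.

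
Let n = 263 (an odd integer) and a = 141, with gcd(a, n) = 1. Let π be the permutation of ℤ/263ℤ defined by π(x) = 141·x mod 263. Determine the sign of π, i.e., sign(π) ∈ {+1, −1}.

-1

Trace 225: π^k(225) = [225, 165, 121, 229, 203, 219, 108] for k=0..6.
Decompose π into cycles: lengths [262, 1] (2 cycles, including the fixed point 0).
n − c = 263 − 2 = 261; sign = (−1)^261 = -1.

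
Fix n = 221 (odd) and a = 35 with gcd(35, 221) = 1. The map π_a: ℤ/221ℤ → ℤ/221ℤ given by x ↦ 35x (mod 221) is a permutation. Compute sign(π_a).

Start at x=1: 1 → 35 → 120 → 1 (one orbit).
85 cycles of lengths [3, 3, 3, 3, 3, 3, 3, 3, 3, 3, 3, 3, 3, 3, 3, 3, 3, 3, 3, 3, 3, 3, 3, 3, 3, 3, 3, 3, 3, 3, 3, 3, 3, 3, 3, 3, 3, 3, 3, 3, 3, 3, 3, 3, 3, 3, 3, 3, 3, 3, 3, 3, 3, 3, 3, 3, 3, 3, 3, 3, 3, 3, 3, 3, 3, 3, 3, 3, 1, 1, 1, 1, 1, 1, 1, 1, 1, 1, 1, 1, 1, 1, 1, 1, 1].
sign(π) = (−1)^{n − #cycles} = (−1)^{221−85} = (−1)^136 = +1.
Zolotarev: (35|221) = +1, matching the cycle-count sign.

+1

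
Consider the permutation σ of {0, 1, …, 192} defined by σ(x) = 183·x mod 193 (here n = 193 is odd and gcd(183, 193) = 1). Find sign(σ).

Trace 115: π^k(115) = [115, 8, 113, 28, 106, 98, 178] for k=0..6.
Cycle type of π: 192 + 1; total 2 cycles.
sign(π) = (−1)^{n − #cycles} = (−1)^{193−2} = (−1)^191 = -1.
Zolotarev: (183|193) = -1, matching the cycle-count sign.

-1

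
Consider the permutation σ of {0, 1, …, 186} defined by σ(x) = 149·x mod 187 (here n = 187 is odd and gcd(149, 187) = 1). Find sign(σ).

-1

Orbit of 30 under x↦149x: [30, 169, 123, 1, 149, 135, 106]… (length divides ord_187(149)).
The orbit structure of x ↦ 149x mod 187: 14 orbits of sizes [20, 20, 20, 20, 20, 20, 20, 20, 10, 4, 4, 4, 4, 1].
n − c = 187 − 14 = 173; sign = (−1)^173 = -1.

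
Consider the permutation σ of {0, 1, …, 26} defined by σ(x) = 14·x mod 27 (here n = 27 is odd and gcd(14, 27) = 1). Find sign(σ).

-1

Trace 16: π^k(16) = [16, 8, 4, 2, 1, 14, 7] for k=0..6.
Cycle type of π: 18 + 6 + 2 + 1; total 4 cycles.
27 − 4 = 23 transpositions; sign(π) = (−1)^23 = -1.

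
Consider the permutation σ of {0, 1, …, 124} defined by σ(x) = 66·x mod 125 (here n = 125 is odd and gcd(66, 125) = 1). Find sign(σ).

+1

Start at x=71: 71 → 61 → 26 → 91 → 6 → 21 → 11 → … (one orbit).
13 cycles of lengths [25, 25, 25, 25, 5, 5, 5, 5, 1, 1, 1, 1, 1].
Σ(ℓ_i−1) = 125−13 = 112; sign = (−1)^112 = +1.
(66|125)_J = +1 (Zolotarev's lemma cross-check).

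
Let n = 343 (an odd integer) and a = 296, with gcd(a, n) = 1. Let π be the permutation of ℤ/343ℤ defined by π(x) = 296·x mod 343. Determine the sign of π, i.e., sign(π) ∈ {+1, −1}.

+1

Trace 204: π^k(204) = [204, 16, 277, 15, 324, 207, 218] for k=0..6.
Decompose π into cycles: lengths [147, 147, 21, 21, 3, 3, 1] (7 cycles, including the fixed point 0).
n − c = 343 − 7 = 336; sign = (−1)^336 = +1.
Check: (296/343) = +1 by Zolotarev.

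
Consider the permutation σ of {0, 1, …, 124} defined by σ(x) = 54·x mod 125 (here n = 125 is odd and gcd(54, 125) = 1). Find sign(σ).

+1

Trace 21: π^k(21) = [21, 9, 111, 119, 51, 4, 91] for k=0..6.
Decompose π into cycles: lengths [50, 50, 10, 10, 2, 2, 1] (7 cycles, including the fixed point 0).
n − c = 125 − 7 = 118; sign = (−1)^118 = +1.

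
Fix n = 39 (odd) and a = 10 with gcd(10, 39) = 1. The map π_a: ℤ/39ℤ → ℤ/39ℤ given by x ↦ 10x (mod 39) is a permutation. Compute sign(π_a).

+1

Orbit of 4 under x↦10x: [4, 1, 10, 22, 25, 16]… (length divides ord_39(10)).
Cycle lengths of π_10 on ℤ/39ℤ: [6, 6, 6, 6, 6, 6, 1, 1, 1]; 9 cycles in total.
Σ(ℓ_i−1) = 39−9 = 30; sign = (−1)^30 = +1.
The Jacobi symbol (10|39) = +1 (Zolotarev) agrees.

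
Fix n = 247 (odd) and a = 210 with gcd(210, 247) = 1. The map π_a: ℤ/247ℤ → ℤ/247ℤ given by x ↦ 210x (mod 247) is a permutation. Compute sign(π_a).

Orbit of 134 under x↦210x: [134, 229, 172, 58, 77, 115, 191]… (length divides ord_247(210)).
38 cycles of lengths [12, 12, 12, 12, 12, 12, 12, 12, 12, 12, 12, 12, 12, 12, 12, 12, 12, 12, 12, 1, 1, 1, 1, 1, 1, 1, 1, 1, 1, 1, 1, 1, 1, 1, 1, 1, 1, 1].
n − c = 247 − 38 = 209; sign = (−1)^209 = -1.

-1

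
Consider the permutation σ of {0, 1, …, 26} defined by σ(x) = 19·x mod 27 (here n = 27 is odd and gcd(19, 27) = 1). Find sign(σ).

Trace 1: π^k(1) = [1, 19, 10] for k=0..2.
The orbit structure of x ↦ 19x mod 27: 15 orbits of sizes [3, 3, 3, 3, 3, 3, 1, 1, 1, 1, 1, 1, 1, 1, 1].
Σ(ℓ_i−1) = 27−15 = 12; sign = (−1)^12 = +1.

+1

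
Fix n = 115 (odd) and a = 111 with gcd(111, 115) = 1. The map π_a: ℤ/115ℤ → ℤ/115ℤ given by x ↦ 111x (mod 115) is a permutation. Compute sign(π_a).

-1

Orbit of 26 under x↦111x: [26, 11, 71, 61, 101, 56, 6]… (length divides ord_115(111)).
π_111 has 10 disjoint cycles with lengths [22, 22, 22, 22, 22, 1, 1, 1, 1, 1] on {0,…,114}.
With 10 cycles on 115 points, sign = (−1)^{115−10} = -1.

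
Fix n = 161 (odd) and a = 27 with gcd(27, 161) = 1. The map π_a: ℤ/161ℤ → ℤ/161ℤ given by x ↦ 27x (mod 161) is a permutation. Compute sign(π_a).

-1

Start at x=36: 36 → 6 → 1 → 27 → 85 → 41 → 141 → … (one orbit).
12 cycles of lengths [22, 22, 22, 22, 22, 22, 11, 11, 2, 2, 2, 1].
Σ(ℓ_i−1) = 161−12 = 149; sign = (−1)^149 = -1.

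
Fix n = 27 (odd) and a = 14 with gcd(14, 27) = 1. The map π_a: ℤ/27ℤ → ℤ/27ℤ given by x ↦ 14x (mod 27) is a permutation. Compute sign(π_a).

Trace 16: π^k(16) = [16, 8, 4, 2, 1, 14, 7] for k=0..6.
Cycle type of π: 18 + 6 + 2 + 1; total 4 cycles.
27 − 4 = 23 transpositions; sign(π) = (−1)^23 = -1.
Check: (14/27) = -1 by Zolotarev.

-1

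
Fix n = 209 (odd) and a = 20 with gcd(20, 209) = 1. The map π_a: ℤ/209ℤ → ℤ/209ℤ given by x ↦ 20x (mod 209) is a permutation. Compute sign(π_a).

+1

Orbit of 191 under x↦20x: [191, 58, 115, 1, 20]… (length divides ord_209(20)).
57 cycles of lengths [5, 5, 5, 5, 5, 5, 5, 5, 5, 5, 5, 5, 5, 5, 5, 5, 5, 5, 5, 5, 5, 5, 5, 5, 5, 5, 5, 5, 5, 5, 5, 5, 5, 5, 5, 5, 5, 5, 1, 1, 1, 1, 1, 1, 1, 1, 1, 1, 1, 1, 1, 1, 1, 1, 1, 1, 1].
Σ(ℓ_i−1) = 209−57 = 152; sign = (−1)^152 = +1.
The Jacobi symbol (20|209) = +1 (Zolotarev) agrees.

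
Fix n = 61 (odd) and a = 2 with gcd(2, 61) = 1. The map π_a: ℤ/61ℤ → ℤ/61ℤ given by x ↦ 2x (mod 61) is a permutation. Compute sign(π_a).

Orbit of 9 under x↦2x: [9, 18, 36, 11, 22, 44, 27]… (length divides ord_61(2)).
Cycle type of π: 60 + 1; total 2 cycles.
n − c = 61 − 2 = 59; sign = (−1)^59 = -1.

-1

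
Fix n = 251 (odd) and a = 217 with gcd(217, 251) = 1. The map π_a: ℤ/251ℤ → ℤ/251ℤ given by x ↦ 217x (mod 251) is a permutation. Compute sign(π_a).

Trace 49: π^k(49) = [49, 91, 169, 27, 86, 88, 20] for k=0..6.
The orbit structure of x ↦ 217x mod 251: 3 orbits of sizes [125, 125, 1].
n − c = 251 − 3 = 248; sign = (−1)^248 = +1.

+1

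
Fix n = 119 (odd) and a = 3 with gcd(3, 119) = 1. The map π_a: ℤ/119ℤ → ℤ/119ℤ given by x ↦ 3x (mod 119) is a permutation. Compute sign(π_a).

+1

Orbit of 90 under x↦3x: [90, 32, 96, 50, 31, 93, 41]… (length divides ord_119(3)).
5 cycles of lengths [48, 48, 16, 6, 1].
5 cycles on 119: each ℓ→(−1)^(ℓ−1), product (−1)^114 = +1.
Via Zolotarev, sign(π_{3}) = (3|119) = +1.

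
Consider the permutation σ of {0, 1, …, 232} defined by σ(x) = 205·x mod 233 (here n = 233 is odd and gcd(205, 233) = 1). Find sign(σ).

+1

Orbit of 113 under x↦205x: [113, 98, 52, 175, 226, 196, 104]… (length divides ord_233(205)).
The orbit structure of x ↦ 205x mod 233: 3 orbits of sizes [116, 116, 1].
With 3 cycles on 233 points, sign = (−1)^{233−3} = +1.
Zolotarev: (205|233) = +1, matching the cycle-count sign.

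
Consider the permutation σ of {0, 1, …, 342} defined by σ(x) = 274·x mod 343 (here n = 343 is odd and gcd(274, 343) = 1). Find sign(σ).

+1

Orbit of 260 under x↦274x: [260, 239, 316, 148, 78, 106, 232]… (length divides ord_343(274)).
The orbit structure of x ↦ 274x mod 343: 19 orbits of sizes [49, 49, 49, 49, 49, 49, 7, 7, 7, 7, 7, 7, 1, 1, 1, 1, 1, 1, 1].
Σ(ℓ_i−1) = 343−19 = 324; sign = (−1)^324 = +1.
(274|343)_J = +1 (Zolotarev's lemma cross-check).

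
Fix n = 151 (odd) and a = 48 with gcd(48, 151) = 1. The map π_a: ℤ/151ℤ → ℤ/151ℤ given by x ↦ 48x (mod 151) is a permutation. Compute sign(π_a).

Start at x=18: 18 → 109 → 98 → 23 → 47 → 142 → 21 → … (one orbit).
Cycle lengths of π_48 on ℤ/151ℤ: [150, 1]; 2 cycles in total.
With 2 cycles on 151 points, sign = (−1)^{151−2} = -1.

-1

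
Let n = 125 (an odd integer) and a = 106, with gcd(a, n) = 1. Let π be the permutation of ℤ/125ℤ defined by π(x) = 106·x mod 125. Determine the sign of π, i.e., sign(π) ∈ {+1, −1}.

+1

Start at x=81: 81 → 86 → 116 → 46 → 1 → 106 → 111 → … (one orbit).
Decompose π into cycles: lengths [25, 25, 25, 25, 5, 5, 5, 5, 1, 1, 1, 1, 1] (13 cycles, including the fixed point 0).
With 13 cycles on 125 points, sign = (−1)^{125−13} = +1.
(106|125)_J = +1 (Zolotarev's lemma cross-check).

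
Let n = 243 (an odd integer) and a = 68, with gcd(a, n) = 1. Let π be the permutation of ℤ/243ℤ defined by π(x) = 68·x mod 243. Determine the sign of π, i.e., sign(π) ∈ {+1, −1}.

Orbit of 104 under x↦68x: [104, 25, 242, 175, 236, 10, 194]… (length divides ord_243(68)).
Cycle lengths of π_68 on ℤ/243ℤ: [162, 54, 18, 6, 2, 1]; 6 cycles in total.
Σ(ℓ_i−1) = 243−6 = 237; sign = (−1)^237 = -1.
Zolotarev: (68|243) = -1, matching the cycle-count sign.

-1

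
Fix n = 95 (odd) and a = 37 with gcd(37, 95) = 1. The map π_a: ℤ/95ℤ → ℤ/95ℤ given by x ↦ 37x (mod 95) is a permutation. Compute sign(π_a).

Orbit of 39 under x↦37x: [39, 18, 1, 37]… (length divides ord_95(37)).
π_37 has 29 disjoint cycles with lengths [4, 4, 4, 4, 4, 4, 4, 4, 4, 4, 4, 4, 4, 4, 4, 4, 4, 4, 4, 2, 2, 2, 2, 2, 2, 2, 2, 2, 1] on {0,…,94}.
With 29 cycles on 95 points, sign = (−1)^{95−29} = +1.

+1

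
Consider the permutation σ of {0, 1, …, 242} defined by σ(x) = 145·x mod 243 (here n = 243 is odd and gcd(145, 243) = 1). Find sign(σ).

+1

Start at x=154: 154 → 217 → 118 → 100 → 163 → 64 → 46 → … (one orbit).
27 cycles of lengths [27, 27, 27, 27, 27, 27, 9, 9, 9, 9, 9, 9, 3, 3, 3, 3, 3, 3, 1, 1, 1, 1, 1, 1, 1, 1, 1].
243 − 27 = 216 transpositions; sign(π) = (−1)^216 = +1.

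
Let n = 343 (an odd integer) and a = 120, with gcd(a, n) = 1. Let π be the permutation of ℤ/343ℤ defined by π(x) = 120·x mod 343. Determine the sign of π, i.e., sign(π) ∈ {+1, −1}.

+1

Trace 162: π^k(162) = [162, 232, 57, 323, 1, 120, 337] for k=0..6.
π_120 has 19 disjoint cycles with lengths [49, 49, 49, 49, 49, 49, 7, 7, 7, 7, 7, 7, 1, 1, 1, 1, 1, 1, 1] on {0,…,342}.
Σ(ℓ_i−1) = 343−19 = 324; sign = (−1)^324 = +1.
The Jacobi symbol (120|343) = +1 (Zolotarev) agrees.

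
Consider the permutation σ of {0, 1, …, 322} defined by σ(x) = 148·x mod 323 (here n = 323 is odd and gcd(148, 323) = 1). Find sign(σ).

Trace 191: π^k(191) = [191, 167, 168, 316, 256, 97, 144] for k=0..6.
5 cycles of lengths [144, 144, 18, 16, 1].
sign(π) = (−1)^{n − #cycles} = (−1)^{323−5} = (−1)^318 = +1.

+1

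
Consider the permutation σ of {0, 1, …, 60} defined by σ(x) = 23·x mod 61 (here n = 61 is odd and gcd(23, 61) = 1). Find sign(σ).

Orbit of 60 under x↦23x: [60, 38, 20, 33, 27, 11, 9]… (length divides ord_61(23)).
Cycle type of π: 20×3 + 1; total 4 cycles.
61 − 4 = 57 transpositions; sign(π) = (−1)^57 = -1.
(23|61)_J = -1 (Zolotarev's lemma cross-check).

-1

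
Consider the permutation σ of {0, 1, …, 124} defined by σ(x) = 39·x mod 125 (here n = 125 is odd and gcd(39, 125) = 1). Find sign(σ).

Orbit of 94 under x↦39x: [94, 41, 99, 111, 79, 81, 34]… (length divides ord_125(39)).
7 cycles of lengths [50, 50, 10, 10, 2, 2, 1].
sign(π) = (−1)^{n − #cycles} = (−1)^{125−7} = (−1)^118 = +1.
(39|125)_J = +1 (Zolotarev's lemma cross-check).

+1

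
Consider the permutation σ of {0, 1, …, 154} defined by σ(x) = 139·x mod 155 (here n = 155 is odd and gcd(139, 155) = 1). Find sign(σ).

Orbit of 16 under x↦139x: [16, 54, 66, 29, 1, 139, 101]… (length divides ord_155(139)).
18 cycles of lengths [10, 10, 10, 10, 10, 10, 10, 10, 10, 10, 10, 10, 10, 10, 10, 2, 2, 1].
sign(π) = (−1)^{n − #cycles} = (−1)^{155−18} = (−1)^137 = -1.
(139|155)_J = -1 (Zolotarev's lemma cross-check).

-1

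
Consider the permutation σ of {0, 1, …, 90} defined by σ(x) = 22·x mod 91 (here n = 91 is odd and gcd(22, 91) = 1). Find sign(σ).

+1

Trace 22: π^k(22) = [22, 29, 1] for k=0..2.
Cycle type of π: 3×28 + 1×7; total 35 cycles.
With 35 cycles on 91 points, sign = (−1)^{91−35} = +1.
The Jacobi symbol (22|91) = +1 (Zolotarev) agrees.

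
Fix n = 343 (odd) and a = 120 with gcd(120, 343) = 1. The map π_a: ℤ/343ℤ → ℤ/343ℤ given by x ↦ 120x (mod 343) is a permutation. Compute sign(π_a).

+1

Trace 253: π^k(253) = [253, 176, 197, 316, 190, 162, 232] for k=0..6.
The orbit structure of x ↦ 120x mod 343: 19 orbits of sizes [49, 49, 49, 49, 49, 49, 7, 7, 7, 7, 7, 7, 1, 1, 1, 1, 1, 1, 1].
sign(π) = (−1)^{n − #cycles} = (−1)^{343−19} = (−1)^324 = +1.
Via Zolotarev, sign(π_{120}) = (120|343) = +1.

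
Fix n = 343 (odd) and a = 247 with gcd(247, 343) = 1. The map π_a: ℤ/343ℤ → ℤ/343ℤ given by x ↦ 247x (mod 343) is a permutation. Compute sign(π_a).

Orbit of 291 under x↦247x: [291, 190, 282, 25, 1, 247, 298]… (length divides ord_343(247)).
7 cycles of lengths [147, 147, 21, 21, 3, 3, 1].
Σ(ℓ_i−1) = 343−7 = 336; sign = (−1)^336 = +1.
The Jacobi symbol (247|343) = +1 (Zolotarev) agrees.

+1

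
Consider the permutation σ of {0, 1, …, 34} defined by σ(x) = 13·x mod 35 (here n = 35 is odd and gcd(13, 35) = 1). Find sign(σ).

+1

Orbit of 29 under x↦13x: [29, 27, 1, 13]… (length divides ord_35(13)).
The orbit structure of x ↦ 13x mod 35: 11 orbits of sizes [4, 4, 4, 4, 4, 4, 4, 2, 2, 2, 1].
With 11 cycles on 35 points, sign = (−1)^{35−11} = +1.
The Jacobi symbol (13|35) = +1 (Zolotarev) agrees.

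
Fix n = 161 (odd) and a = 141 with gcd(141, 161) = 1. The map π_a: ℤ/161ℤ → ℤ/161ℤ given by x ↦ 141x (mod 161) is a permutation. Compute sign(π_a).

Start at x=141: 141 → 78 → 50 → 127 → 36 → 85 → 71 → … (one orbit).
21 cycles of lengths [11, 11, 11, 11, 11, 11, 11, 11, 11, 11, 11, 11, 11, 11, 1, 1, 1, 1, 1, 1, 1].
n − c = 161 − 21 = 140; sign = (−1)^140 = +1.

+1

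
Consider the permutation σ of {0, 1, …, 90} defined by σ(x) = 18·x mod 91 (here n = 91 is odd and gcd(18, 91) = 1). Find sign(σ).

Start at x=60: 60 → 79 → 57 → 25 → 86 → 1 → 18 → … (one orbit).
Cycle type of π: 12×6 + 4×3 + 3×2 + 1; total 12 cycles.
12 cycles on 91: each ℓ→(−1)^(ℓ−1), product (−1)^79 = -1.
Via Zolotarev, sign(π_{18}) = (18|91) = -1.

-1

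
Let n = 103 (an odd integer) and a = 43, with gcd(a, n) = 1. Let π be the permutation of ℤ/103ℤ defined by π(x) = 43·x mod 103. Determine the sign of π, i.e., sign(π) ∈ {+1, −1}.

Trace 42: π^k(42) = [42, 55, 99, 34, 20, 36, 3] for k=0..6.
Cycle lengths of π_43 on ℤ/103ℤ: [102, 1]; 2 cycles in total.
n − c = 103 − 2 = 101; sign = (−1)^101 = -1.

-1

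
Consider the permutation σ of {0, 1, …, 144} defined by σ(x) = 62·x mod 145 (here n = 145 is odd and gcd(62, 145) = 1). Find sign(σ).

Start at x=33: 33 → 16 → 122 → 24 → 38 → 36 → 57 → … (one orbit).
8 cycles of lengths [28, 28, 28, 28, 14, 14, 4, 1].
Σ(ℓ_i−1) = 145−8 = 137; sign = (−1)^137 = -1.

-1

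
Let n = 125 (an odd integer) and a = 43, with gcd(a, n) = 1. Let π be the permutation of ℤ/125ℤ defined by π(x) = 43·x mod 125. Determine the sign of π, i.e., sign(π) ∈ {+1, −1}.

-1

Orbit of 82 under x↦43x: [82, 26, 118, 74, 57, 76, 18]… (length divides ord_125(43)).
Cycle lengths of π_43 on ℤ/125ℤ: [20, 20, 20, 20, 20, 4, 4, 4, 4, 4, 4, 1]; 12 cycles in total.
125 − 12 = 113 transpositions; sign(π) = (−1)^113 = -1.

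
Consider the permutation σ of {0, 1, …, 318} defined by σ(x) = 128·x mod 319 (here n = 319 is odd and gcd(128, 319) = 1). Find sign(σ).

+1

Trace 202: π^k(202) = [202, 17, 262, 41, 144, 249, 291] for k=0..6.
π_128 has 23 disjoint cycles with lengths [20, 20, 20, 20, 20, 20, 20, 20, 20, 20, 20, 20, 20, 20, 10, 4, 4, 4, 4, 4, 4, 4, 1] on {0,…,318}.
sign(π) = (−1)^{n − #cycles} = (−1)^{319−23} = (−1)^296 = +1.
(128|319)_J = +1 (Zolotarev's lemma cross-check).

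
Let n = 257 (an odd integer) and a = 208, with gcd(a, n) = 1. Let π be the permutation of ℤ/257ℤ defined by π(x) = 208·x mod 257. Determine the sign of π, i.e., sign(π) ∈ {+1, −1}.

Trace 116: π^k(116) = [116, 227, 185, 187, 89, 8, 122] for k=0..6.
Cycle lengths of π_208 on ℤ/257ℤ: [128, 128, 1]; 3 cycles in total.
3 cycles on 257: each ℓ→(−1)^(ℓ−1), product (−1)^254 = +1.

+1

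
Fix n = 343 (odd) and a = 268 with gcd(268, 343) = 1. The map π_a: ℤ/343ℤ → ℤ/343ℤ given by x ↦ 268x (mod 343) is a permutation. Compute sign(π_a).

+1

Orbit of 120 under x↦268x: [120, 261, 319, 85, 142, 326, 246]… (length divides ord_343(268)).
Cycle lengths of π_268 on ℤ/343ℤ: [147, 147, 21, 21, 3, 3, 1]; 7 cycles in total.
With 7 cycles on 343 points, sign = (−1)^{343−7} = +1.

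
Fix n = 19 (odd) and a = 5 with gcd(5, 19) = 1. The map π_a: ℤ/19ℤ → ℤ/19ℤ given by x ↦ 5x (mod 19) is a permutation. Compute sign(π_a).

Orbit of 7 under x↦5x: [7, 16, 4, 1, 5, 6, 11]… (length divides ord_19(5)).
3 cycles of lengths [9, 9, 1].
3 cycles on 19: each ℓ→(−1)^(ℓ−1), product (−1)^16 = +1.

+1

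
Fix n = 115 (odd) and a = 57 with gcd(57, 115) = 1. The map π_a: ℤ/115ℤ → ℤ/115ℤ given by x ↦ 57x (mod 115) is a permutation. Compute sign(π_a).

Trace 59: π^k(59) = [59, 28, 101, 7, 54, 88, 71] for k=0..6.
π_57 has 5 disjoint cycles with lengths [44, 44, 22, 4, 1] on {0,…,114}.
115 − 5 = 110 transpositions; sign(π) = (−1)^110 = +1.

+1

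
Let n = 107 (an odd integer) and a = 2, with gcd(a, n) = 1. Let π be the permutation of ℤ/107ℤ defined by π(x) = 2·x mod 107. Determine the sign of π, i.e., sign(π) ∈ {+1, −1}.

-1

Orbit of 97 under x↦2x: [97, 87, 67, 27, 54, 1, 2]… (length divides ord_107(2)).
Cycle type of π: 106 + 1; total 2 cycles.
sign(π) = (−1)^{n − #cycles} = (−1)^{107−2} = (−1)^105 = -1.
Via Zolotarev, sign(π_{2}) = (2|107) = -1.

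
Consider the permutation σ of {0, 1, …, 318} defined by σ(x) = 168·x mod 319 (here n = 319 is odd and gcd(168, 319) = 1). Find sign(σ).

+1

Start at x=20: 20 → 170 → 169 → 1 → 168 → 152 → 16 → … (one orbit).
Decompose π into cycles: lengths [35, 35, 35, 35, 35, 35, 35, 35, 7, 7, 7, 7, 5, 5, 1] (15 cycles, including the fixed point 0).
Σ(ℓ_i−1) = 319−15 = 304; sign = (−1)^304 = +1.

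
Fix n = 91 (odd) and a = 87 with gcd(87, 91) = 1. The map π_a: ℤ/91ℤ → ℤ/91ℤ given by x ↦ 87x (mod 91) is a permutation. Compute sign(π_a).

-1

Trace 87: π^k(87) = [87, 16, 27, 74, 68, 1] for k=0..5.
π_87 has 18 disjoint cycles with lengths [6, 6, 6, 6, 6, 6, 6, 6, 6, 6, 6, 6, 6, 3, 3, 3, 3, 1] on {0,…,90}.
n − c = 91 − 18 = 73; sign = (−1)^73 = -1.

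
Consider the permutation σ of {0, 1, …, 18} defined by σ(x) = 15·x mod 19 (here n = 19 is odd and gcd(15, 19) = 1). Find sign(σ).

-1

Orbit of 14 under x↦15x: [14, 1, 15, 16, 12, 9, 2]… (length divides ord_19(15)).
Cycle lengths of π_15 on ℤ/19ℤ: [18, 1]; 2 cycles in total.
Σ(ℓ_i−1) = 19−2 = 17; sign = (−1)^17 = -1.
Via Zolotarev, sign(π_{15}) = (15|19) = -1.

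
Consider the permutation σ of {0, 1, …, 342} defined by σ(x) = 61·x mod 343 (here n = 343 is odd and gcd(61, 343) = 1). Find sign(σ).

Trace 149: π^k(149) = [149, 171, 141, 26, 214, 20, 191] for k=0..6.
4 cycles of lengths [294, 42, 6, 1].
sign(π) = (−1)^{n − #cycles} = (−1)^{343−4} = (−1)^339 = -1.

-1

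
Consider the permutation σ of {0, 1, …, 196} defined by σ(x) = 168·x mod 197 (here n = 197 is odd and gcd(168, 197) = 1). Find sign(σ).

Trace 96: π^k(96) = [96, 171, 163, 1, 168, 53, 39] for k=0..6.
Decompose π into cycles: lengths [98, 98, 1] (3 cycles, including the fixed point 0).
sign(π) = (−1)^{n − #cycles} = (−1)^{197−3} = (−1)^194 = +1.
The Jacobi symbol (168|197) = +1 (Zolotarev) agrees.

+1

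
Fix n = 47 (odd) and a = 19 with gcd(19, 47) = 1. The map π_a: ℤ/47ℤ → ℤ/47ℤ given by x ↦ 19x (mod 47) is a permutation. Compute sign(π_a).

Trace 34: π^k(34) = [34, 35, 7, 39, 36, 26, 24] for k=0..6.
Cycle lengths of π_19 on ℤ/47ℤ: [46, 1]; 2 cycles in total.
With 2 cycles on 47 points, sign = (−1)^{47−2} = -1.
The Jacobi symbol (19|47) = -1 (Zolotarev) agrees.

-1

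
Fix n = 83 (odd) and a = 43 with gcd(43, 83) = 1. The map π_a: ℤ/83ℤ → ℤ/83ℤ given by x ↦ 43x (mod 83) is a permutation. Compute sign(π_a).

Orbit of 48 under x↦43x: [48, 72, 25, 79, 77, 74, 28]… (length divides ord_83(43)).
π_43 has 2 disjoint cycles with lengths [82, 1] on {0,…,82}.
2 cycles on 83: each ℓ→(−1)^(ℓ−1), product (−1)^81 = -1.

-1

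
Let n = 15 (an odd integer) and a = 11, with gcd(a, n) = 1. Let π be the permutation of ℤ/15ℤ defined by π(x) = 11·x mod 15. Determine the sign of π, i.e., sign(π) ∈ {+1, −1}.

-1

Orbit of 1 under x↦11x: [1, 11]… (length divides ord_15(11)).
10 cycles of lengths [2, 2, 2, 2, 2, 1, 1, 1, 1, 1].
15 − 10 = 5 transpositions; sign(π) = (−1)^5 = -1.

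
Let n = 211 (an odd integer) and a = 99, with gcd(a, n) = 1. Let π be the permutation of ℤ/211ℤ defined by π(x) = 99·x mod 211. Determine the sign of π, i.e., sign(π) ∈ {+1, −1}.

+1

Trace 185: π^k(185) = [185, 169, 62, 19, 193, 117, 189] for k=0..6.
Decompose π into cycles: lengths [105, 105, 1] (3 cycles, including the fixed point 0).
3 cycles on 211: each ℓ→(−1)^(ℓ−1), product (−1)^208 = +1.
Via Zolotarev, sign(π_{99}) = (99|211) = +1.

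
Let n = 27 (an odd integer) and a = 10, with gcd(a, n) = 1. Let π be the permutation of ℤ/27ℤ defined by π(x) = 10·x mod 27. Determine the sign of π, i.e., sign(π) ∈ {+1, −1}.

Start at x=19: 19 → 1 → 10 → 19 (one orbit).
Cycle lengths of π_10 on ℤ/27ℤ: [3, 3, 3, 3, 3, 3, 1, 1, 1, 1, 1, 1, 1, 1, 1]; 15 cycles in total.
27 − 15 = 12 transpositions; sign(π) = (−1)^12 = +1.
Check: (10/27) = +1 by Zolotarev.

+1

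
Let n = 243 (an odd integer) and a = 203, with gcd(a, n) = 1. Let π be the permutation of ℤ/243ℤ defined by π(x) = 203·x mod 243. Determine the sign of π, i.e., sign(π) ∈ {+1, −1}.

-1

Trace 5: π^k(5) = [5, 43, 224, 31, 218, 28, 95] for k=0..6.
6 cycles of lengths [162, 54, 18, 6, 2, 1].
6 cycles on 243: each ℓ→(−1)^(ℓ−1), product (−1)^237 = -1.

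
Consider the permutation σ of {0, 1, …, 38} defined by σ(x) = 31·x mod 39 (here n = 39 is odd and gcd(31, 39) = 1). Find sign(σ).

-1

Orbit of 31 under x↦31x: [31, 25, 34, 1]… (length divides ord_39(31)).
The orbit structure of x ↦ 31x mod 39: 12 orbits of sizes [4, 4, 4, 4, 4, 4, 4, 4, 4, 1, 1, 1].
39 − 12 = 27 transpositions; sign(π) = (−1)^27 = -1.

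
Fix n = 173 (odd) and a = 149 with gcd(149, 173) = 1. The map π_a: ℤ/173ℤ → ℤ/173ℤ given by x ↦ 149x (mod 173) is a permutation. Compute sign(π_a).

+1

Orbit of 140 under x↦149x: [140, 100, 22, 164, 43, 6, 29]… (length divides ord_173(149)).
5 cycles of lengths [43, 43, 43, 43, 1].
n − c = 173 − 5 = 168; sign = (−1)^168 = +1.
Check: (149/173) = +1 by Zolotarev.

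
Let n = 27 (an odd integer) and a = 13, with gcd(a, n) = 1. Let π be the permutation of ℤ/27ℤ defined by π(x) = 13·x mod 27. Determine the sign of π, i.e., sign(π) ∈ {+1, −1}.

Trace 22: π^k(22) = [22, 16, 19, 4, 25, 1, 13] for k=0..6.
Decompose π into cycles: lengths [9, 9, 3, 3, 1, 1, 1] (7 cycles, including the fixed point 0).
sign(π) = (−1)^{n − #cycles} = (−1)^{27−7} = (−1)^20 = +1.

+1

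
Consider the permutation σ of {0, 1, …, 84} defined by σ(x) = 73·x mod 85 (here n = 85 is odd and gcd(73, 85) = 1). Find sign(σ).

Start at x=1: 1 → 73 → 59 → 57 → 81 → 48 → 19 → … (one orbit).
Cycle lengths of π_73 on ℤ/85ℤ: [16, 16, 16, 16, 16, 4, 1]; 7 cycles in total.
With 7 cycles on 85 points, sign = (−1)^{85−7} = +1.
(73|85)_J = +1 (Zolotarev's lemma cross-check).

+1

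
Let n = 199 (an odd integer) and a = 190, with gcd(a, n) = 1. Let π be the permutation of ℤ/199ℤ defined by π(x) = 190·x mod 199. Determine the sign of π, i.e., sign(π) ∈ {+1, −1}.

-1

Orbit of 30 under x↦190x: [30, 128, 42, 20, 19, 28, 146]… (length divides ord_199(190)).
π_190 has 2 disjoint cycles with lengths [198, 1] on {0,…,198}.
With 2 cycles on 199 points, sign = (−1)^{199−2} = -1.
Via Zolotarev, sign(π_{190}) = (190|199) = -1.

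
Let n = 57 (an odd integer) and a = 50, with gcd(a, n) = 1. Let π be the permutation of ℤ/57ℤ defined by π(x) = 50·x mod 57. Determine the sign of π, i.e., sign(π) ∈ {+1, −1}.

+1

Start at x=8: 8 → 1 → 50 → 49 → 56 → 7 → 8 (one orbit).
11 cycles of lengths [6, 6, 6, 6, 6, 6, 6, 6, 6, 2, 1].
11 cycles on 57: each ℓ→(−1)^(ℓ−1), product (−1)^46 = +1.
The Jacobi symbol (50|57) = +1 (Zolotarev) agrees.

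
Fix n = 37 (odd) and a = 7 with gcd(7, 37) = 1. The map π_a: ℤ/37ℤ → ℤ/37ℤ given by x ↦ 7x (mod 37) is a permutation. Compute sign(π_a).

Orbit of 34 under x↦7x: [34, 16, 1, 7, 12, 10, 33]… (length divides ord_37(7)).
Cycle type of π: 9×4 + 1; total 5 cycles.
With 5 cycles on 37 points, sign = (−1)^{37−5} = +1.
(7|37)_J = +1 (Zolotarev's lemma cross-check).

+1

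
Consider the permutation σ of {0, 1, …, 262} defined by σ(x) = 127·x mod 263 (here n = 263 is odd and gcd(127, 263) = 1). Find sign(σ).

-1

Start at x=68: 68 → 220 → 62 → 247 → 72 → 202 → 143 → … (one orbit).
Cycle type of π: 262 + 1; total 2 cycles.
2 cycles on 263: each ℓ→(−1)^(ℓ−1), product (−1)^261 = -1.
Check: (127/263) = -1 by Zolotarev.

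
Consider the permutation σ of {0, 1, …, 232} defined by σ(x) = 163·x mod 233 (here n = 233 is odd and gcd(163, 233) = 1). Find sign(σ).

Trace 38: π^k(38) = [38, 136, 33, 20, 231, 140, 219] for k=0..6.
π_163 has 2 disjoint cycles with lengths [232, 1] on {0,…,232}.
233 − 2 = 231 transpositions; sign(π) = (−1)^231 = -1.
Zolotarev: (163|233) = -1, matching the cycle-count sign.

-1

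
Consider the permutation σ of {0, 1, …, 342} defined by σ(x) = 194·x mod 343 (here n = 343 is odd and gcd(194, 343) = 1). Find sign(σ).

Start at x=191: 191 → 10 → 225 → 89 → 116 → 209 → 72 → … (one orbit).
Cycle lengths of π_194 on ℤ/343ℤ: [294, 42, 6, 1]; 4 cycles in total.
4 cycles on 343: each ℓ→(−1)^(ℓ−1), product (−1)^339 = -1.
Zolotarev: (194|343) = -1, matching the cycle-count sign.

-1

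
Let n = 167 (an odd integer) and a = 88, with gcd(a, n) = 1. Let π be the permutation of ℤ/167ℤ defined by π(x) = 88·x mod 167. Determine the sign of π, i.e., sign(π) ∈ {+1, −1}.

+1

Start at x=162: 162 → 61 → 24 → 108 → 152 → 16 → 72 → … (one orbit).
Cycle type of π: 83×2 + 1; total 3 cycles.
3 cycles on 167: each ℓ→(−1)^(ℓ−1), product (−1)^164 = +1.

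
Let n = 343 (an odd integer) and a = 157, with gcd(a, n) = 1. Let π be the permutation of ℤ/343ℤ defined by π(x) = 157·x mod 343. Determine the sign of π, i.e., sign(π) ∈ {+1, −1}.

Start at x=226: 226 → 153 → 11 → 12 → 169 → 122 → 289 → … (one orbit).
The orbit structure of x ↦ 157x mod 343: 4 orbits of sizes [294, 42, 6, 1].
Σ(ℓ_i−1) = 343−4 = 339; sign = (−1)^339 = -1.
Via Zolotarev, sign(π_{157}) = (157|343) = -1.

-1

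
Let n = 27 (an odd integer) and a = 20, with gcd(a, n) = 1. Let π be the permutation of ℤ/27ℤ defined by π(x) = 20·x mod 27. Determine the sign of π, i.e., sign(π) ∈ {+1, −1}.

-1

Start at x=7: 7 → 5 → 19 → 2 → 13 → 17 → 16 → … (one orbit).
π_20 has 4 disjoint cycles with lengths [18, 6, 2, 1] on {0,…,26}.
27 − 4 = 23 transpositions; sign(π) = (−1)^23 = -1.
Zolotarev: (20|27) = -1, matching the cycle-count sign.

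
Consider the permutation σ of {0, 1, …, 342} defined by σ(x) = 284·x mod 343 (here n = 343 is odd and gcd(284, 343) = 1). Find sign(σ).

Trace 221: π^k(221) = [221, 338, 295, 88, 296, 29, 4] for k=0..6.
π_284 has 7 disjoint cycles with lengths [147, 147, 21, 21, 3, 3, 1] on {0,…,342}.
343 − 7 = 336 transpositions; sign(π) = (−1)^336 = +1.
The Jacobi symbol (284|343) = +1 (Zolotarev) agrees.

+1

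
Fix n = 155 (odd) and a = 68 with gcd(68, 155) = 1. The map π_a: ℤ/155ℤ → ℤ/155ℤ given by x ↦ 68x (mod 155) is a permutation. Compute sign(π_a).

Start at x=1: 1 → 68 → 129 → 92 → 56 → 88 → 94 → … (one orbit).
Decompose π into cycles: lengths [12, 12, 12, 12, 12, 12, 12, 12, 12, 12, 6, 6, 6, 6, 6, 4, 1] (17 cycles, including the fixed point 0).
With 17 cycles on 155 points, sign = (−1)^{155−17} = +1.

+1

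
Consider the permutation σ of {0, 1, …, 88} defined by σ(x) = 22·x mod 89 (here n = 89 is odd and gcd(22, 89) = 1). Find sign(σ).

Orbit of 39 under x↦22x: [39, 57, 8, 87, 45, 11, 64]… (length divides ord_89(22)).
π_22 has 5 disjoint cycles with lengths [22, 22, 22, 22, 1] on {0,…,88}.
Σ(ℓ_i−1) = 89−5 = 84; sign = (−1)^84 = +1.
(22|89)_J = +1 (Zolotarev's lemma cross-check).

+1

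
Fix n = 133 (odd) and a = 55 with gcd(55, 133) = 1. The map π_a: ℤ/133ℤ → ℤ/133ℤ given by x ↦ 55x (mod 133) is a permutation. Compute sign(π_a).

Orbit of 118 under x↦55x: [118, 106, 111, 120, 83, 43, 104]… (length divides ord_133(55)).
π_55 has 12 disjoint cycles with lengths [18, 18, 18, 18, 18, 18, 9, 9, 2, 2, 2, 1] on {0,…,132}.
Σ(ℓ_i−1) = 133−12 = 121; sign = (−1)^121 = -1.
(55|133)_J = -1 (Zolotarev's lemma cross-check).

-1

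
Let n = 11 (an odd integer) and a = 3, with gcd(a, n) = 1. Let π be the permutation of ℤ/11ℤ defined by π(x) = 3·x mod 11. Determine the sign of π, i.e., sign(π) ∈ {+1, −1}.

+1

Trace 4: π^k(4) = [4, 1, 3, 9, 5] for k=0..4.
3 cycles of lengths [5, 5, 1].
Σ(ℓ_i−1) = 11−3 = 8; sign = (−1)^8 = +1.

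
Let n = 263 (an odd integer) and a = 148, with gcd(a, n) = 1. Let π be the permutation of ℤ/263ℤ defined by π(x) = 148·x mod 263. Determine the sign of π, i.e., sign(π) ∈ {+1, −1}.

Orbit of 44 under x↦148x: [44, 200, 144, 9, 17, 149, 223]… (length divides ord_263(148)).
The orbit structure of x ↦ 148x mod 263: 3 orbits of sizes [131, 131, 1].
Σ(ℓ_i−1) = 263−3 = 260; sign = (−1)^260 = +1.

+1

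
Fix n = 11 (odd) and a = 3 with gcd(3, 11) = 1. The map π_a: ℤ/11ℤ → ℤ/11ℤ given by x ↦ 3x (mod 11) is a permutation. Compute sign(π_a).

+1

Trace 5: π^k(5) = [5, 4, 1, 3, 9] for k=0..4.
Decompose π into cycles: lengths [5, 5, 1] (3 cycles, including the fixed point 0).
sign(π) = (−1)^{n − #cycles} = (−1)^{11−3} = (−1)^8 = +1.
Check: (3/11) = +1 by Zolotarev.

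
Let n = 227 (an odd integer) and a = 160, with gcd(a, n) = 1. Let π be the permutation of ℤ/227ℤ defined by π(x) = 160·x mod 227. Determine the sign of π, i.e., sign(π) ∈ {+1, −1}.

Start at x=133: 133 → 169 → 27 → 7 → 212 → 97 → 84 → … (one orbit).
π_160 has 3 disjoint cycles with lengths [113, 113, 1] on {0,…,226}.
sign(π) = (−1)^{n − #cycles} = (−1)^{227−3} = (−1)^224 = +1.
(160|227)_J = +1 (Zolotarev's lemma cross-check).

+1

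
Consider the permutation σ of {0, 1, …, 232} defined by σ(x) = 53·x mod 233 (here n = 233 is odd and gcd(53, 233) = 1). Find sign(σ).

-1

Start at x=10: 10 → 64 → 130 → 133 → 59 → 98 → 68 → … (one orbit).
Cycle type of π: 232 + 1; total 2 cycles.
n − c = 233 − 2 = 231; sign = (−1)^231 = -1.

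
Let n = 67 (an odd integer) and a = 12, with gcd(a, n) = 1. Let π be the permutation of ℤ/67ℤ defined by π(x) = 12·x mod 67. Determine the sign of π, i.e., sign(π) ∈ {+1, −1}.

Trace 19: π^k(19) = [19, 27, 56, 2, 24, 20, 39] for k=0..6.
Decompose π into cycles: lengths [66, 1] (2 cycles, including the fixed point 0).
2 cycles on 67: each ℓ→(−1)^(ℓ−1), product (−1)^65 = -1.
Check: (12/67) = -1 by Zolotarev.

-1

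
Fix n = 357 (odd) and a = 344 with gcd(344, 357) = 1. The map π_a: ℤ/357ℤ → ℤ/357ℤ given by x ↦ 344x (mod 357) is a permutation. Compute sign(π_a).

Orbit of 302 under x↦344x: [302, 1, 344, 169]… (length divides ord_357(344)).
Cycle lengths of π_344 on ℤ/357ℤ: [4, 4, 4, 4, 4, 4, 4, 4, 4, 4, 4, 4, 4, 4, 4, 4, 4, 4, 4, 4, 4, 4, 4, 4, 4, 4, 4, 4, 4, 4, 4, 4, 4, 4, 4, 4, 4, 4, 4, 4, 4, 4, 4, 4, 4, 4, 4, 4, 4, 4, 4, 4, 4, 4, 4, 4, 4, 4, 4, 4, 4, 4, 4, 4, 4, 4, 4, 4, 4, 4, 4, 4, 4, 4, 4, 4, 4, 4, 4, 4, 4, 4, 4, 4, 2, 2, 2, 2, 2, 2, 2, 1, 1, 1, 1, 1, 1, 1]; 98 cycles in total.
n − c = 357 − 98 = 259; sign = (−1)^259 = -1.
Zolotarev: (344|357) = -1, matching the cycle-count sign.

-1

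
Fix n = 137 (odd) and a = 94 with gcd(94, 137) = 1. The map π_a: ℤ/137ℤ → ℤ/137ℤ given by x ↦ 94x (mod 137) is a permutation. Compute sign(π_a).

-1

Start at x=13: 13 → 126 → 62 → 74 → 106 → 100 → 84 → … (one orbit).
Cycle lengths of π_94 on ℤ/137ℤ: [136, 1]; 2 cycles in total.
Σ(ℓ_i−1) = 137−2 = 135; sign = (−1)^135 = -1.
Via Zolotarev, sign(π_{94}) = (94|137) = -1.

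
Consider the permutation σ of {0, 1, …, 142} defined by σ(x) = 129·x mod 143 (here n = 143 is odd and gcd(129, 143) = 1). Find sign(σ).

-1

Orbit of 53 under x↦129x: [53, 116, 92, 142, 14, 90, 27]… (length divides ord_143(129)).
Decompose π into cycles: lengths [10, 10, 10, 10, 10, 10, 10, 10, 10, 10, 10, 10, 10, 2, 2, 2, 2, 2, 2, 1] (20 cycles, including the fixed point 0).
143 − 20 = 123 transpositions; sign(π) = (−1)^123 = -1.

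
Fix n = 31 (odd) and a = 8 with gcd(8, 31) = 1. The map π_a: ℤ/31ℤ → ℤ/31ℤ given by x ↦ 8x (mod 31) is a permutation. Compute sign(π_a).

+1

Orbit of 1 under x↦8x: [1, 8, 2, 16, 4]… (length divides ord_31(8)).
Decompose π into cycles: lengths [5, 5, 5, 5, 5, 5, 1] (7 cycles, including the fixed point 0).
n − c = 31 − 7 = 24; sign = (−1)^24 = +1.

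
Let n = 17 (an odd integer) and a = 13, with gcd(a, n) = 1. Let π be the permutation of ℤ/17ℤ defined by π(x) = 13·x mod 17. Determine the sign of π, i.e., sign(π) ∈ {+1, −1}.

+1

Trace 4: π^k(4) = [4, 1, 13, 16] for k=0..3.
π_13 has 5 disjoint cycles with lengths [4, 4, 4, 4, 1] on {0,…,16}.
17 − 5 = 12 transpositions; sign(π) = (−1)^12 = +1.
(13|17)_J = +1 (Zolotarev's lemma cross-check).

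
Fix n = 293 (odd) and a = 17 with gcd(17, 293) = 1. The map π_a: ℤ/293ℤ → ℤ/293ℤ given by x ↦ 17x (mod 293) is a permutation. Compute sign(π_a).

+1

Trace 39: π^k(39) = [39, 77, 137, 278, 38, 60, 141] for k=0..6.
π_17 has 5 disjoint cycles with lengths [73, 73, 73, 73, 1] on {0,…,292}.
With 5 cycles on 293 points, sign = (−1)^{293−5} = +1.
Zolotarev: (17|293) = +1, matching the cycle-count sign.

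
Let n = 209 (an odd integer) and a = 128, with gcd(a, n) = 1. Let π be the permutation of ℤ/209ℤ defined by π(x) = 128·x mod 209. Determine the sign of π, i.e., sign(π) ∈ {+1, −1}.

+1

Orbit of 119 under x↦128x: [119, 184, 144, 40, 104, 145, 168]… (length divides ord_209(128)).
π_128 has 5 disjoint cycles with lengths [90, 90, 18, 10, 1] on {0,…,208}.
n − c = 209 − 5 = 204; sign = (−1)^204 = +1.
(128|209)_J = +1 (Zolotarev's lemma cross-check).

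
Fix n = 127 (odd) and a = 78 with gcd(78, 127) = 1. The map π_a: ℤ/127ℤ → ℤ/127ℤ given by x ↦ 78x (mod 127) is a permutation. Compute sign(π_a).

-1

Orbit of 35 under x↦78x: [35, 63, 88, 6, 87, 55, 99]… (length divides ord_127(78)).
Cycle type of π: 126 + 1; total 2 cycles.
With 2 cycles on 127 points, sign = (−1)^{127−2} = -1.
The Jacobi symbol (78|127) = -1 (Zolotarev) agrees.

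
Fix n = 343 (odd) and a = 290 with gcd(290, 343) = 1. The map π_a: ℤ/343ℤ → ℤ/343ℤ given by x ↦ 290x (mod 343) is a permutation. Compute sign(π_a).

-1

Start at x=264: 264 → 71 → 10 → 156 → 307 → 193 → 61 → … (one orbit).
Decompose π into cycles: lengths [294, 42, 6, 1] (4 cycles, including the fixed point 0).
Σ(ℓ_i−1) = 343−4 = 339; sign = (−1)^339 = -1.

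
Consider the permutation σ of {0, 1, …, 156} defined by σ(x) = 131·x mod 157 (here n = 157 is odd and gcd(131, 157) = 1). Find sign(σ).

-1

Orbit of 125 under x↦131x: [125, 47, 34, 58, 62, 115, 150]… (length divides ord_157(131)).
Cycle type of π: 156 + 1; total 2 cycles.
Σ(ℓ_i−1) = 157−2 = 155; sign = (−1)^155 = -1.
The Jacobi symbol (131|157) = -1 (Zolotarev) agrees.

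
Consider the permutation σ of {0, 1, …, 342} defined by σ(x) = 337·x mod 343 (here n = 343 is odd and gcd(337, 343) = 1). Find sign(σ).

Trace 190: π^k(190) = [190, 232, 323, 120, 309, 204, 148] for k=0..6.
Cycle lengths of π_337 on ℤ/343ℤ: [49, 49, 49, 49, 49, 49, 7, 7, 7, 7, 7, 7, 1, 1, 1, 1, 1, 1, 1]; 19 cycles in total.
Σ(ℓ_i−1) = 343−19 = 324; sign = (−1)^324 = +1.

+1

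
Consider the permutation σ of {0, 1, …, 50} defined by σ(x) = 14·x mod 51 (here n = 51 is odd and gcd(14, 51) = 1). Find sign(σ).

+1

Trace 16: π^k(16) = [16, 20, 25, 44, 4, 5, 19] for k=0..6.
The orbit structure of x ↦ 14x mod 51: 5 orbits of sizes [16, 16, 16, 2, 1].
n − c = 51 − 5 = 46; sign = (−1)^46 = +1.
Via Zolotarev, sign(π_{14}) = (14|51) = +1.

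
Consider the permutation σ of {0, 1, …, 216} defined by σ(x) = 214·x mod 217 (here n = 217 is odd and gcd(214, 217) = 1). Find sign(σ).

+1

Start at x=8: 8 → 193 → 72 → 1 → 214 → 9 → 190 → … (one orbit).
π_214 has 17 disjoint cycles with lengths [15, 15, 15, 15, 15, 15, 15, 15, 15, 15, 15, 15, 15, 15, 3, 3, 1] on {0,…,216}.
With 17 cycles on 217 points, sign = (−1)^{217−17} = +1.
(214|217)_J = +1 (Zolotarev's lemma cross-check).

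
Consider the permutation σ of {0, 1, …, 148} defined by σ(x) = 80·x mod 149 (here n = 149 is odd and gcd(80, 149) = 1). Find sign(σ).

+1

Start at x=80: 80 → 142 → 36 → 49 → 46 → 104 → 125 → … (one orbit).
Decompose π into cycles: lengths [37, 37, 37, 37, 1] (5 cycles, including the fixed point 0).
5 cycles on 149: each ℓ→(−1)^(ℓ−1), product (−1)^144 = +1.
The Jacobi symbol (80|149) = +1 (Zolotarev) agrees.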